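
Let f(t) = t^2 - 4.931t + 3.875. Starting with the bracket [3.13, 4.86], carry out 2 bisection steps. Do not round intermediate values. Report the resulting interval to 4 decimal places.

[3.5625, 3.9950]

f(3.130000) = -1.762130, f(4.860000) = 3.529940 (opposite signs)
step 1: m = 3.995000, f(m) = 0.135680 > 0 → root in [3.130000, 3.995000]
step 2: m = 3.562500, f(m) = -1.000281 < 0 → root in [3.562500, 3.995000]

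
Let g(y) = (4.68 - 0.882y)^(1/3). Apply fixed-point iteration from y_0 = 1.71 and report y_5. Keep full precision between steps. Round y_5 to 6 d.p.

1.497630

y_1 = g(1.710000) = 1.469268
y_2 = g(1.469268) = 1.501348
y_3 = g(1.501348) = 1.497152
y_4 = g(1.497152) = 1.497702
y_5 = g(1.497702) = 1.497630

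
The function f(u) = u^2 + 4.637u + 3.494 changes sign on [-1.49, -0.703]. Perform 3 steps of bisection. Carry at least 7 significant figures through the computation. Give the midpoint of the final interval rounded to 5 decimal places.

-0.94894

f(-1.490000) = -1.195030, f(-0.703000) = 0.728398 (opposite signs)
step 1: m = -1.096500, f(m) = -0.388158 < 0 → root in [-1.096500, -0.703000]
step 2: m = -0.899750, f(m) = 0.131409 > 0 → root in [-1.096500, -0.899750]
step 3: m = -0.998125, f(m) = -0.138052 < 0 → root in [-0.998125, -0.899750]
Midpoint of [-0.998125, -0.899750] = -0.948937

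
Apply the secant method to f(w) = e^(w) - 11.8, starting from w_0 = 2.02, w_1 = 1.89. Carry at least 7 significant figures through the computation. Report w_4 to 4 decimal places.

Secant update: w_(k+1) = w_k − f(w_k)·(w_k − w_(k-1))/(f(w_k) − f(w_(k-1))).
f(w_0) = -4.261675, f(w_1) = -5.180631
w_2 = 1.890000 - (-5.180631)·(1.890000 - 2.020000)/(-5.180631 - (-4.261675)) = 2.622877; f(w_2) = 1.975301
w_3 = 2.622877 - (1.975301)·(2.622877 - 1.890000)/(1.975301 - (-5.180631)) = 2.420576; f(w_3) = -0.547660
w_4 = 2.420576 - (-0.547660)·(2.420576 - 2.622877)/(-0.547660 - (1.975301)) = 2.464490; f(w_4) = -0.042520

2.4645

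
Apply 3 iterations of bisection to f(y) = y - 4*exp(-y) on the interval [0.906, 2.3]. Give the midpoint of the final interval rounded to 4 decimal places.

f(0.906000) = -0.710550, f(2.300000) = 1.898965 (opposite signs)
step 1: m = 1.603000, f(m) = 0.797833 > 0 → root in [0.906000, 1.603000]
step 2: m = 1.254500, f(m) = 0.113626 > 0 → root in [0.906000, 1.254500]
step 3: m = 1.080250, f(m) = -0.277793 < 0 → root in [1.080250, 1.254500]
Midpoint of [1.080250, 1.254500] = 1.167375

1.1674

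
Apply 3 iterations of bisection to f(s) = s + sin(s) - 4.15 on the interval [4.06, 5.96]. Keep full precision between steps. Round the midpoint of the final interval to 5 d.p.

f(4.060000) = -0.884636, f(5.960000) = 1.492411 (opposite signs)
step 1: m = 5.010000, f(m) = -0.096040 < 0 → root in [5.010000, 5.960000]
step 2: m = 5.485000, f(m) = 0.618909 > 0 → root in [5.010000, 5.485000]
step 3: m = 5.247500, f(m) = 0.237288 > 0 → root in [5.010000, 5.247500]
Midpoint of [5.010000, 5.247500] = 5.128750

5.12875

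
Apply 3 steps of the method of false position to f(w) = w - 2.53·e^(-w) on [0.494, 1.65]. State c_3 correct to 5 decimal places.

0.96554

f(0.494000) = -1.049757, f(1.650000) = 1.164114
step 1: c = 1.042144, f(c) = 0.149818 > 0 → new bracket [0.494000, 1.042144]
step 2: c = 0.973685, f(c) = 0.018132 > 0 → new bracket [0.494000, 0.973685]
step 3: c = 0.965540, f(c) = 0.002173 > 0 → new bracket [0.494000, 0.965540]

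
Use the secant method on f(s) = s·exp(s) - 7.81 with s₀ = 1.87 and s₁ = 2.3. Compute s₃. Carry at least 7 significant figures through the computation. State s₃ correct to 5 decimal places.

1.63340

f(s_0) = 4.323114, f(s_1) = 15.130620
s_2 = 2.300000 - (15.130620)·(2.300000 - 1.870000)/(15.130620 - (4.323114)) = 1.697996; f(s_2) = 1.466126
s_3 = 1.697996 - (1.466126)·(1.697996 - 2.300000)/(1.466126 - (15.130620)) = 1.633404; f(s_3) = 0.555112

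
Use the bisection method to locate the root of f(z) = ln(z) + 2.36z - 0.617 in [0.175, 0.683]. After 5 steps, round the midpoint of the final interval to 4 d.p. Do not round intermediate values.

f(0.175000) = -1.946969, f(0.683000) = 0.613620 (opposite signs)
step 1: m = 0.429000, f(m) = -0.450858 < 0 → root in [0.429000, 0.683000]
step 2: m = 0.556000, f(m) = 0.108173 > 0 → root in [0.429000, 0.556000]
step 3: m = 0.492500, f(m) = -0.162961 < 0 → root in [0.492500, 0.556000]
step 4: m = 0.524250, f(m) = -0.025557 < 0 → root in [0.524250, 0.556000]
step 5: m = 0.540125, f(m) = 0.041740 > 0 → root in [0.524250, 0.540125]
Midpoint of [0.524250, 0.540125] = 0.532188

0.5322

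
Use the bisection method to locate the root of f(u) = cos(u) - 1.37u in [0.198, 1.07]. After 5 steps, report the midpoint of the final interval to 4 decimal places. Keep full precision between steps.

f(0.198000) = 0.709202, f(1.070000) = -0.985776 (opposite signs)
step 1: m = 0.634000, f(m) = -0.062916 < 0 → root in [0.198000, 0.634000]
step 2: m = 0.416000, f(m) = 0.344793 > 0 → root in [0.416000, 0.634000]
step 3: m = 0.525000, f(m) = 0.146074 > 0 → root in [0.525000, 0.634000]
step 4: m = 0.579500, f(m) = 0.042822 > 0 → root in [0.579500, 0.634000]
step 5: m = 0.606750, f(m) = -0.009742 < 0 → root in [0.579500, 0.606750]
Midpoint of [0.579500, 0.606750] = 0.593125

0.5931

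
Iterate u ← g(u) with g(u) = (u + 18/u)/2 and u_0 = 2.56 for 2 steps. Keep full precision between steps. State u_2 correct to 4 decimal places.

4.2745

u_1 = g(2.560000) = 4.795625
u_2 = g(4.795625) = 4.274523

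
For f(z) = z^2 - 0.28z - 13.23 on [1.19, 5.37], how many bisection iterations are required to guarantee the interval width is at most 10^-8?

29

Initial width b − a = 5.37 − 1.19 = 4.180000.
After n steps the width is (b−a)/2^n; need (b−a)/2^n ≤ 10^-8.
So n ≥ log₂(4.180000/10^-8) = log₂(418000000.0000) ≈ 28.6389.
Hence n = 29.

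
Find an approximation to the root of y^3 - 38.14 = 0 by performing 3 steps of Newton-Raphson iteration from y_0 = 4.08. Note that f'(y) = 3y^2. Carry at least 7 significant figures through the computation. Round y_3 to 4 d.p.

Newton update: y ← y − f(y)/f'(y).
y_0 = 4.080000: f = 29.777312, f' = 49.939200 → y_1 = 4.080000 - (29.777312)/(49.939200) = 3.483729
y_1 = 3.483729: f = 4.139805, f' = 36.409097 → y_2 = 3.483729 - (4.139805)/(36.409097) = 3.370026
y_2 = 3.370026: f = 0.133646, f' = 34.071230 → y_3 = 3.370026 - (0.133646)/(34.071230) = 3.366104

3.3661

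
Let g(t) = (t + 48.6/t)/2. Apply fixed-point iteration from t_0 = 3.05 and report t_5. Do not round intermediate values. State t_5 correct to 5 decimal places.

6.97137

t_1 = g(3.050000) = 9.492213
t_2 = g(9.492213) = 7.306100
t_3 = g(7.306100) = 6.979038
t_4 = g(6.979038) = 6.971374
t_5 = g(6.971374) = 6.971370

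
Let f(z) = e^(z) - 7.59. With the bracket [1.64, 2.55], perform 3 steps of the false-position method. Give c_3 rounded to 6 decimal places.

f(1.640000) = -2.434830, f(2.550000) = 5.217104
step 1: c = 1.929560, f(c) = -0.703519 < 0 → new bracket [1.929560, 2.550000]
step 2: c = 2.003284, f(c) = -0.176638 < 0 → new bracket [2.003284, 2.550000]
step 3: c = 2.021188, f(c) = -0.042712 < 0 → new bracket [2.021188, 2.550000]

2.021188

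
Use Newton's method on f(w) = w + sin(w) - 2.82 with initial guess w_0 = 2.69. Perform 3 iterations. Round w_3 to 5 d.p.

f'(w) = 1 + cos(w)
w_0 = 2.690000: f = 0.306399, f' = 0.100247 → w_1 = 2.690000 - (0.306399)/(0.100247) = -0.366448
w_1 = -0.366448: f = -3.544749, f' = 1.933606 → w_2 = -0.366448 - (-3.544749)/(1.933606) = 1.466785
w_2 = 1.466785: f = -0.358620, f' = 1.103824 → w_3 = 1.466785 - (-0.358620)/(1.103824) = 1.791673

1.79167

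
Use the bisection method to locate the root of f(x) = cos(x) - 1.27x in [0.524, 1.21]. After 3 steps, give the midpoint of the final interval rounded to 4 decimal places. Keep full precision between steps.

f(0.524000) = 0.200345, f(1.210000) = -1.183681 (opposite signs)
step 1: m = 0.867000, f(m) = -0.453973 < 0 → root in [0.524000, 0.867000]
step 2: m = 0.695500, f(m) = -0.115552 < 0 → root in [0.524000, 0.695500]
step 3: m = 0.609750, f(m) = 0.045409 > 0 → root in [0.609750, 0.695500]
Midpoint of [0.609750, 0.695500] = 0.652625

0.6526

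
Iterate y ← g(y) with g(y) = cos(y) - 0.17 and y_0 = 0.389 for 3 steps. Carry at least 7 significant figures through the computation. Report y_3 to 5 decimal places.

y_1 = g(0.389000) = 0.755289
y_2 = g(0.755289) = 0.558074
y_3 = g(0.558074) = 0.678277

0.67828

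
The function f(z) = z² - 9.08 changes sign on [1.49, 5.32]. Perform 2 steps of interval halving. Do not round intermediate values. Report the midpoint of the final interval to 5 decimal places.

f(1.490000) = -6.859900, f(5.320000) = 19.222400 (opposite signs)
step 1: m = 3.405000, f(m) = 2.514025 > 0 → root in [1.490000, 3.405000]
step 2: m = 2.447500, f(m) = -3.089744 < 0 → root in [2.447500, 3.405000]
Midpoint of [2.447500, 3.405000] = 2.926250

2.92625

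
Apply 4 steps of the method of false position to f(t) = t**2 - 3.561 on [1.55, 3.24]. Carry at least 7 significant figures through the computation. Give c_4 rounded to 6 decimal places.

f(1.550000) = -1.158500, f(3.240000) = 6.936600
step 1: c = 1.791858, f(c) = -0.350245 < 0 → new bracket [1.791858, 3.240000]
step 2: c = 1.861463, f(c) = -0.095954 < 0 → new bracket [1.861463, 3.240000]
step 3: c = 1.880273, f(c) = -0.025575 < 0 → new bracket [1.880273, 3.240000]
step 4: c = 1.885267, f(c) = -0.006767 < 0 → new bracket [1.885267, 3.240000]

1.885267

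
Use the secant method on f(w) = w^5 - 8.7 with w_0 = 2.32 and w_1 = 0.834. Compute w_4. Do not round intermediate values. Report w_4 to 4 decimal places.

f(w_0) = 58.510933, f(w_1) = -8.296512
w_2 = 0.834000 - (-8.296512)·(0.834000 - 2.320000)/(-8.296512 - (58.510933)) = 1.018540; f(w_2) = -7.603801
w_3 = 1.018540 - (-7.603801)·(1.018540 - 0.834000)/(-7.603801 - (-8.296512)) = 3.044205; f(w_3) = 252.738475
w_4 = 3.044205 - (252.738475)·(3.044205 - 1.018540)/(252.738475 - (-7.603801)) = 1.077703; f(w_4) = -7.246230

1.0777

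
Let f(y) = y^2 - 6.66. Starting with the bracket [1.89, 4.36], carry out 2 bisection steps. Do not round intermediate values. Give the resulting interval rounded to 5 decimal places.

[2.50750, 3.12500]

f(1.890000) = -3.087900, f(4.360000) = 12.349600 (opposite signs)
step 1: m = 3.125000, f(m) = 3.105625 > 0 → root in [1.890000, 3.125000]
step 2: m = 2.507500, f(m) = -0.372444 < 0 → root in [2.507500, 3.125000]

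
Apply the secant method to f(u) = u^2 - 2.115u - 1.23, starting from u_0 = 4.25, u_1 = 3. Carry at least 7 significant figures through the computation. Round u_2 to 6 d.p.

2.722493

Secant update: u_(k+1) = u_k − f(u_k)·(u_k − u_(k-1))/(f(u_k) − f(u_(k-1))).
f(u_0) = 7.843750, f(u_1) = 1.425000
u_2 = 3.000000 - (1.425000)·(3.000000 - 4.250000)/(1.425000 - (7.843750)) = 2.722493; f(u_2) = 0.423894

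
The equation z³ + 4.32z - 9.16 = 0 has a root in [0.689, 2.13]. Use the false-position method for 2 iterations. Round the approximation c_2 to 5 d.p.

1.38320

False-position update: c = (a·f(b) − b·f(a))/(f(b) − f(a)); replace the endpoint whose sign matches f(c).
f(0.689000) = -5.856437, f(2.130000) = 9.705197
step 1: c = 1.231303, f(c) = -1.973981 < 0 → new bracket [1.231303, 2.130000]
step 2: c = 1.383198, f(c) = -0.538195 < 0 → new bracket [1.383198, 2.130000]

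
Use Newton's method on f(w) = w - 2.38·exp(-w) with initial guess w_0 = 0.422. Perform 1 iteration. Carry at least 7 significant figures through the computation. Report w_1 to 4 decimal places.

Newton update: w ← w − f(w)/f'(w).
f'(w) = 1 + 2.38·exp(-w)
w_0 = 0.422000: f = -1.138647, f' = 2.560647 → w_1 = 0.422000 - (-1.138647)/(2.560647) = 0.866672

0.8667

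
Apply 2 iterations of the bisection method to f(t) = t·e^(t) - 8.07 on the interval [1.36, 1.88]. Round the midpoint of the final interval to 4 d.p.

f(1.360000) = -2.771177, f(1.880000) = 4.250589 (opposite signs)
step 1: m = 1.620000, f(m) = 0.116006 > 0 → root in [1.360000, 1.620000]
step 2: m = 1.490000, f(m) = -1.458728 < 0 → root in [1.490000, 1.620000]
Midpoint of [1.490000, 1.620000] = 1.555000

1.5550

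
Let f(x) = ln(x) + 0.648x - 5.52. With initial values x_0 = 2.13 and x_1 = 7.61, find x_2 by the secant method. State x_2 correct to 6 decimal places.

Secant update: x_(k+1) = x_k − f(x_k)·(x_k − x_(k-1))/(f(x_k) − f(x_(k-1))).
f(x_0) = -3.383638, f(x_1) = 1.440743
x_2 = 7.610000 - (1.440743)·(7.610000 - 2.130000)/(1.440743 - (-3.383638)) = 5.973464; f(x_2) = 0.138132

5.973464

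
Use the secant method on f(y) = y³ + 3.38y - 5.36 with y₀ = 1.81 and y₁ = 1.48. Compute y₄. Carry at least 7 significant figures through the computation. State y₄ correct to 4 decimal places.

f(y_0) = 6.687541, f(y_1) = 2.884192
y_2 = 1.480000 - (2.884192)·(1.480000 - 1.810000)/(2.884192 - (6.687541)) = 1.229751; f(y_2) = 0.656297
y_3 = 1.229751 - (0.656297)·(1.229751 - 1.480000)/(0.656297 - (2.884192)) = 1.156032; f(y_3) = 0.092325
y_4 = 1.156032 - (0.092325)·(1.156032 - 1.229751)/(0.092325 - (0.656297)) = 1.143964; f(y_4) = 0.003654

1.1440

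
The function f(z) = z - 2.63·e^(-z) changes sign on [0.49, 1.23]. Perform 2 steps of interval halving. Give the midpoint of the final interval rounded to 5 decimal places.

f(0.490000) = -1.121207, f(1.230000) = 0.461271 (opposite signs)
step 1: m = 0.860000, f(m) = -0.252916 < 0 → root in [0.860000, 1.230000]
step 2: m = 1.045000, f(m) = 0.120051 > 0 → root in [0.860000, 1.045000]
Midpoint of [0.860000, 1.045000] = 0.952500

0.95250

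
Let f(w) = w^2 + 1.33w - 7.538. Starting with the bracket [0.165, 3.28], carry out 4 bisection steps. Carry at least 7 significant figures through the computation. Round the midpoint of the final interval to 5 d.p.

2.20922

f(0.165000) = -7.291325, f(3.280000) = 7.582800 (opposite signs)
step 1: m = 1.722500, f(m) = -2.280069 < 0 → root in [1.722500, 3.280000]
step 2: m = 2.501250, f(m) = 2.044914 > 0 → root in [1.722500, 2.501250]
step 3: m = 2.111875, f(m) = -0.269190 < 0 → root in [2.111875, 2.501250]
step 4: m = 2.306563, f(m) = 0.849959 > 0 → root in [2.111875, 2.306563]
Midpoint of [2.111875, 2.306563] = 2.209219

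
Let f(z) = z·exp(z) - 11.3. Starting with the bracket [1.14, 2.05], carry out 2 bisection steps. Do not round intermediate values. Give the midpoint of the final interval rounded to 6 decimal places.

f(1.140000) = -7.735484, f(2.050000) = 4.624197 (opposite signs)
step 1: m = 1.595000, f(m) = -3.439315 < 0 → root in [1.595000, 2.050000]
step 2: m = 1.822500, f(m) = -0.023632 < 0 → root in [1.822500, 2.050000]
Midpoint of [1.822500, 2.050000] = 1.936250

1.936250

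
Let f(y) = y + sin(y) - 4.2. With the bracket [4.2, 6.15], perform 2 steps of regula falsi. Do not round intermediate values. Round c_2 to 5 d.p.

5.05039

f(4.200000) = -0.871576, f(6.150000) = 1.817208
step 1: c = 4.832097, f(c) = -0.360746 < 0 → new bracket [4.832097, 6.150000]
step 2: c = 5.050389, f(c) = -0.093031 < 0 → new bracket [5.050389, 6.150000]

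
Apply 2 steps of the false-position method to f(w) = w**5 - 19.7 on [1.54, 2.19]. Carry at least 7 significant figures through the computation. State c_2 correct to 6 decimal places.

f(1.540000) = -11.038291, f(2.190000) = 30.675640
step 1: c = 1.712002, f(c) = -4.993083 < 0 → new bracket [1.712002, 2.190000]
step 2: c = 1.778915, f(c) = -1.885418 < 0 → new bracket [1.778915, 2.190000]

1.778915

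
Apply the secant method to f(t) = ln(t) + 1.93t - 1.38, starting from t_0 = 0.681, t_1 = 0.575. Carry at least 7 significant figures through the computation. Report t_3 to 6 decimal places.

f(t_0) = -0.449863, f(t_1) = -0.823635
t_2 = 0.575000 - (-0.823635)·(0.575000 - 0.681000)/(-0.823635 - (-0.449863)) = 0.808579; f(t_2) = -0.031920
t_3 = 0.808579 - (-0.031920)·(0.808579 - 0.575000)/(-0.031920 - (-0.823635)) = 0.817996; f(t_3) = -0.002165

0.817996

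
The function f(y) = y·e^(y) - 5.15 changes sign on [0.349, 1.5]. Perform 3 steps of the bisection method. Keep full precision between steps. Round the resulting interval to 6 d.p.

[1.212250, 1.356125]

f(0.349000) = -4.655240, f(1.500000) = 1.572534 (opposite signs)
step 1: m = 0.924500, f(m) = -2.819698 < 0 → root in [0.924500, 1.500000]
step 2: m = 1.212250, f(m) = -1.075581 < 0 → root in [1.212250, 1.500000]
step 3: m = 1.356125, f(m) = 0.113290 > 0 → root in [1.212250, 1.356125]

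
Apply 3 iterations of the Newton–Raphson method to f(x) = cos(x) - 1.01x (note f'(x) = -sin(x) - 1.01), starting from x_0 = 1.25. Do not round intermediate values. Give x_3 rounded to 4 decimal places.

x_0 = 1.250000: f = -0.947178, f' = -1.958985 → x_1 = 1.250000 - (-0.947178)/(-1.958985) = 0.766496
x_1 = 0.766496: f = -0.053815, f' = -1.703615 → x_2 = 0.766496 - (-0.053815)/(-1.703615) = 0.734907
x_2 = 0.734907: f = -0.000363, f' = -1.680518 → x_3 = 0.734907 - (-0.000363)/(-1.680518) = 0.734691

0.7347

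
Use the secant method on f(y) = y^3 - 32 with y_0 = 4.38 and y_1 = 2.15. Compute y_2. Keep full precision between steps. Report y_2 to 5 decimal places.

2.81403

f(y_0) = 52.027672, f(y_1) = -22.061625
y_2 = 2.150000 - (-22.061625)·(2.150000 - 4.380000)/(-22.061625 - (52.027672)) = 2.814029; f(y_2) = -9.716388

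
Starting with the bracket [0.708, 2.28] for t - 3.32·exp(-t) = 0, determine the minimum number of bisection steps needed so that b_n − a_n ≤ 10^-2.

8

Initial width b − a = 2.28 − 0.708 = 1.572000.
After n steps the width is (b−a)/2^n; need (b−a)/2^n ≤ 10^-2.
So n ≥ log₂(1.572000/10^-2) = log₂(157.2000) ≈ 7.2965.
Hence n = 8.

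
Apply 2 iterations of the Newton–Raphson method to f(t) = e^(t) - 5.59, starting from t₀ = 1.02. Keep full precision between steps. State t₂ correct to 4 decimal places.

1.7657

Newton update: t ← t − f(t)/f'(t).
f'(t) = e^(t)
t_0 = 1.020000: f = -2.816805, f' = 2.773195 → t_1 = 1.020000 - (-2.816805)/(2.773195) = 2.035726
t_1 = 2.035726: f = 2.067807, f' = 7.657807 → t_2 = 2.035726 - (2.067807)/(7.657807) = 1.765700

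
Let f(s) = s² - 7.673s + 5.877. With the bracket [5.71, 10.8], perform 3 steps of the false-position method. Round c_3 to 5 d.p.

f(5.710000) = -5.331730, f(10.800000) = 39.648600
step 1: c = 6.313342, f(c) = -2.706988 < 0 → new bracket [6.313342, 10.800000]
step 2: c = 6.600088, f(c) = -1.204311 < 0 → new bracket [6.600088, 10.800000]
step 3: c = 6.723898, f(c) = -0.504662 < 0 → new bracket [6.723898, 10.800000]

6.72390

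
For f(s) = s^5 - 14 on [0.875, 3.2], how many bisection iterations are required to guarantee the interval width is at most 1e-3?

Initial width b − a = 3.2 − 0.875 = 2.325000.
After n steps the width is (b−a)/2^n; need (b−a)/2^n ≤ 1e-3.
So n ≥ log₂(2.325000/1e-3) = log₂(2325.0000) ≈ 11.1830.
Hence n = 12.

12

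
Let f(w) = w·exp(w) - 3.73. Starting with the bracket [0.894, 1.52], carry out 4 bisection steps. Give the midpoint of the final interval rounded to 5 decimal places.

1.14831

f(0.894000) = -1.544269, f(1.520000) = 3.219782 (opposite signs)
step 1: m = 1.207000, f(m) = 0.305531 > 0 → root in [0.894000, 1.207000]
step 2: m = 1.050500, f(m) = -0.726536 < 0 → root in [1.050500, 1.207000]
step 3: m = 1.128750, f(m) = -0.240143 < 0 → root in [1.128750, 1.207000]
step 4: m = 1.167875, f(m) = 0.024897 > 0 → root in [1.128750, 1.167875]
Midpoint of [1.128750, 1.167875] = 1.148313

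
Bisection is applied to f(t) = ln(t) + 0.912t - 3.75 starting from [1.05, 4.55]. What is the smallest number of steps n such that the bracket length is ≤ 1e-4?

16

Initial width b − a = 4.55 − 1.05 = 3.500000.
After n steps the width is (b−a)/2^n; need (b−a)/2^n ≤ 1e-4.
So n ≥ log₂(3.500000/1e-4) = log₂(35000.0000) ≈ 15.0951.
Hence n = 16.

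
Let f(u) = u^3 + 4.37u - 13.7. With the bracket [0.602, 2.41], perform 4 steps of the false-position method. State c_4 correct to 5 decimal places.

False-position update: c = (a·f(b) − b·f(a))/(f(b) − f(a)); replace the endpoint whose sign matches f(c).
f(0.602000) = -10.851093, f(2.410000) = 10.829221
step 1: c = 1.506912, f(c) = -3.692923 < 0 → new bracket [1.506912, 2.410000]
step 2: c = 1.736564, f(c) = -0.874343 < 0 → new bracket [1.736564, 2.410000]
step 3: c = 1.786874, f(c) = -0.186013 < 0 → new bracket [1.786874, 2.410000]
step 4: c = 1.797397, f(c) = -0.038640 < 0 → new bracket [1.797397, 2.410000]

1.79740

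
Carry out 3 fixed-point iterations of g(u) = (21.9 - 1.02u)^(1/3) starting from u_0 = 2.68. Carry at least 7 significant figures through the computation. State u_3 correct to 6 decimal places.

u_1 = g(2.680000) = 2.676169
u_2 = g(2.676169) = 2.676351
u_3 = g(2.676351) = 2.676342

2.676342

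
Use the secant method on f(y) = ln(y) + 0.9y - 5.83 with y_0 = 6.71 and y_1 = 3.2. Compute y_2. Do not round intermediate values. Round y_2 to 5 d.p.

Secant update: y_(k+1) = y_k − f(y_k)·(y_k − y_(k-1))/(f(y_k) − f(y_(k-1))).
f(y_0) = 2.112599, f(y_1) = -1.786849
y_2 = 3.200000 - (-1.786849)·(3.200000 - 6.710000)/(-1.786849 - (2.112599)) = 4.808392; f(y_2) = 0.067915

4.80839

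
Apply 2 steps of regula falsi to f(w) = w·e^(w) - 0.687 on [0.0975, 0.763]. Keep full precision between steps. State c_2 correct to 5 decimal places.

f(0.097500) = -0.579515, f(0.763000) = 0.949407
step 1: c = 0.349748, f(c) = -0.190809 < 0 → new bracket [0.349748, 0.763000]
step 2: c = 0.418903, f(c) = -0.050144 < 0 → new bracket [0.418903, 0.763000]

0.41890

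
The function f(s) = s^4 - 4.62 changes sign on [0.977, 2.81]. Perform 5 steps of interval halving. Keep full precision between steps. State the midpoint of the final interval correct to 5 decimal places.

1.46389

f(0.977000) = -3.708874, f(2.810000) = 57.728395 (opposite signs)
step 1: m = 1.893500, f(m) = 8.234679 > 0 → root in [0.977000, 1.893500]
step 2: m = 1.435250, f(m) = -0.376637 < 0 → root in [1.435250, 1.893500]
step 3: m = 1.664375, f(m) = 3.053699 > 0 → root in [1.435250, 1.664375]
step 4: m = 1.549812, f(m) = 1.149214 > 0 → root in [1.435250, 1.549812]
step 5: m = 1.492531, f(m) = 0.342422 > 0 → root in [1.435250, 1.492531]
Midpoint of [1.435250, 1.492531] = 1.463891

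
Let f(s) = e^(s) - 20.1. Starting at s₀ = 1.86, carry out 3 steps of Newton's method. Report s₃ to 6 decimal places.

3.058550

Newton update: s ← s − f(s)/f'(s).
f'(s) = e^(s)
s_0 = 1.860000: f = -13.676263, f' = 6.423737 → s_1 = 1.860000 - (-13.676263)/(6.423737) = 3.989020
s_1 = 3.989020: f = 33.901935, f' = 54.001935 → s_2 = 3.989020 - (33.901935)/(54.001935) = 3.361229
s_2 = 3.361229: f = 8.724588, f' = 28.824588 → s_3 = 3.361229 - (8.724588)/(28.824588) = 3.058550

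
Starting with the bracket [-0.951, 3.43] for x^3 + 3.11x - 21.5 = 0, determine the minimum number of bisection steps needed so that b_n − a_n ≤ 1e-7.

26

Initial width b − a = 3.43 − -0.951 = 4.381000.
After n steps the width is (b−a)/2^n; need (b−a)/2^n ≤ 1e-7.
So n ≥ log₂(4.381000/1e-7) = log₂(43810000.0000) ≈ 25.3848.
Hence n = 26.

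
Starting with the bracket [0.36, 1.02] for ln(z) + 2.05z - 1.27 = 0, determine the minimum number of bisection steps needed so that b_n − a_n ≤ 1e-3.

Initial width b − a = 1.02 − 0.36 = 0.660000.
After n steps the width is (b−a)/2^n; need (b−a)/2^n ≤ 1e-3.
So n ≥ log₂(0.660000/1e-3) = log₂(660.0000) ≈ 9.3663.
Hence n = 10.

10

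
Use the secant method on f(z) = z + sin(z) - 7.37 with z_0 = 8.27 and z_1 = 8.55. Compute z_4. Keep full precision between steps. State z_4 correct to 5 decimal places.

f(z_0) = 1.814705, f(z_1) = 1.947401
z_2 = 8.550000 - (1.947401)·(8.550000 - 8.270000)/(1.947401 - (1.814705)) = 4.440813; f(z_2) = -3.892537
z_3 = 4.440813 - (-3.892537)·(4.440813 - 8.550000)/(-3.892537 - (1.947401)) = 7.179739; f(z_3) = 0.590920
z_4 = 7.179739 - (0.590920)·(7.179739 - 4.440813)/(0.590920 - (-3.892537)) = 6.818749; f(z_4) = -0.040926

6.81875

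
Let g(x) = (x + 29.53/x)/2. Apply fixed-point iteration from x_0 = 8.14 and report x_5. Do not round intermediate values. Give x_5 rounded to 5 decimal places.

x_1 = g(8.140000) = 5.883882
x_2 = g(5.883882) = 5.451339
x_3 = g(5.451339) = 5.434178
x_4 = g(5.434178) = 5.434151
x_5 = g(5.434151) = 5.434151

5.43415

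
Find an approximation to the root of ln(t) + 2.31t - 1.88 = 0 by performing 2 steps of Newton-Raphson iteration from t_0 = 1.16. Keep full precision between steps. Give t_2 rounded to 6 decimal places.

f'(t) = 1/t + 2.31
t_0 = 1.160000: f = 0.948020, f' = 3.172069 → t_1 = 1.160000 - (0.948020)/(3.172069) = 0.861135
t_1 = 0.861135: f = -0.040282, f' = 3.471258 → t_2 = 0.861135 - (-0.040282)/(3.471258) = 0.872739

0.872739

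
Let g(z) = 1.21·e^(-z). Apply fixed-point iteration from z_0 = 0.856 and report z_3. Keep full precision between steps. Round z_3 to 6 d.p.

z_1 = g(0.856000) = 0.514078
z_2 = g(0.514078) = 0.723642
z_3 = g(0.723642) = 0.586829

0.586829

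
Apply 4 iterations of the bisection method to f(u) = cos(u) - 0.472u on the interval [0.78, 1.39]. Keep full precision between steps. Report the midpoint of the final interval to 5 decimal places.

1.06594

f(0.780000) = 0.342754, f(1.390000) = -0.476267 (opposite signs)
step 1: m = 1.085000, f(m) = -0.045207 < 0 → root in [0.780000, 1.085000]
step 2: m = 0.932500, f(m) = 0.155688 > 0 → root in [0.932500, 1.085000]
step 3: m = 1.008750, f(m) = 0.056789 > 0 → root in [1.008750, 1.085000]
step 4: m = 1.046875, f(m) = 0.006154 > 0 → root in [1.046875, 1.085000]
Midpoint of [1.046875, 1.085000] = 1.065937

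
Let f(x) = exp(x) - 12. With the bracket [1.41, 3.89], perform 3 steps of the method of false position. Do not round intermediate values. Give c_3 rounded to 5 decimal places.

2.27935

False-position update: c = (a·f(b) − b·f(a))/(f(b) − f(a)); replace the endpoint whose sign matches f(c).
f(1.410000) = -7.904045, f(3.890000) = 36.910887
step 1: c = 1.847400, f(c) = -5.656697 < 0 → new bracket [1.847400, 3.890000]
step 2: c = 2.118835, f(c) = -3.678558 < 0 → new bracket [2.118835, 3.890000]
step 3: c = 2.279353, f(c) = -2.229639 < 0 → new bracket [2.279353, 3.890000]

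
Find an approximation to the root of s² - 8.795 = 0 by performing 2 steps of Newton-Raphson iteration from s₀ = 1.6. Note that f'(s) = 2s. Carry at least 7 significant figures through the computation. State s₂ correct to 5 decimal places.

3.01350

s_0 = 1.600000: f = -6.235000, f' = 3.200000 → s_1 = 1.600000 - (-6.235000)/(3.200000) = 3.548437
s_1 = 3.548437: f = 3.796409, f' = 7.096875 → s_2 = 3.548437 - (3.796409)/(7.096875) = 3.013497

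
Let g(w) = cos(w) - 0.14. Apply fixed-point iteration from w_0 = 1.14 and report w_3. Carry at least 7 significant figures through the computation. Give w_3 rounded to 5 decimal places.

w_1 = g(1.140000) = 0.277595
w_2 = g(0.277595) = 0.821717
w_3 = g(0.821717) = 0.540965

0.54096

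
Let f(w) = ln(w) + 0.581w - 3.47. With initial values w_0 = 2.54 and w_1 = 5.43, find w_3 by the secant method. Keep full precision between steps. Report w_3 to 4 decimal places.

Secant update: w_(k+1) = w_k − f(w_k)·(w_k − w_(k-1))/(f(w_k) − f(w_(k-1))).
f(w_0) = -1.062096, f(w_1) = 1.376769
w_2 = 5.430000 - (1.376769)·(5.430000 - 2.540000)/(1.376769 - (-1.062096)) = 3.798560; f(w_2) = 0.071585
w_3 = 3.798560 - (0.071585)·(3.798560 - 5.430000)/(0.071585 - (1.376769)) = 3.709080; f(w_3) = -0.004240

3.7091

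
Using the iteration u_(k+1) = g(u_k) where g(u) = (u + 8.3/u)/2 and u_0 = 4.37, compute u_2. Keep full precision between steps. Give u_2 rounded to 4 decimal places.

2.8912

u_1 = g(4.370000) = 3.134657
u_2 = g(3.134657) = 2.891237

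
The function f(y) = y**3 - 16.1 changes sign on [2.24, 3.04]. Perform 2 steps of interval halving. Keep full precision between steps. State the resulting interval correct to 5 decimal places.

[2.44000, 2.64000]

f(2.240000) = -4.860576, f(3.040000) = 11.994464 (opposite signs)
step 1: m = 2.640000, f(m) = 2.299744 > 0 → root in [2.240000, 2.640000]
step 2: m = 2.440000, f(m) = -1.573216 < 0 → root in [2.440000, 2.640000]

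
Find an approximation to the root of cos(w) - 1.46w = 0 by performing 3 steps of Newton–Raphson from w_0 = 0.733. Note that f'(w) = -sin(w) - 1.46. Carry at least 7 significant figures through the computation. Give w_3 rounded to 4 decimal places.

0.5748

w_0 = 0.733000: f = -0.327010, f' = -2.129102 → w_1 = 0.733000 - (-0.327010)/(-2.129102) = 0.579410
w_1 = 0.579410: f = -0.009152, f' = -2.007530 → w_2 = 0.579410 - (-0.009152)/(-2.007530) = 0.574851
w_2 = 0.574851: f = -0.000009, f' = -2.003710 → w_3 = 0.574851 - (-0.000009)/(-2.003710) = 0.574846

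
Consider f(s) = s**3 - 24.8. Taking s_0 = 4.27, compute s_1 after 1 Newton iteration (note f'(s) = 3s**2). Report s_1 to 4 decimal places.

3.3001

s_0 = 4.270000: f = 53.054483, f' = 54.698700 → s_1 = 4.270000 - (53.054483)/(54.698700) = 3.300060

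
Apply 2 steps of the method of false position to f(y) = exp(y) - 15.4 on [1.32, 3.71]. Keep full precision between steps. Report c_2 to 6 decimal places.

2.442628

f(1.320000) = -11.656579, f(3.710000) = 25.453807
step 1: c = 2.070712, f(c) = -7.469530 < 0 → new bracket [2.070712, 3.710000]
step 2: c = 2.442628, f(c) = -3.896767 < 0 → new bracket [2.442628, 3.710000]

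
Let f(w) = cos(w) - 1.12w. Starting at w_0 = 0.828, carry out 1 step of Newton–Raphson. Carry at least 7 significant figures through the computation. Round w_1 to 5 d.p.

0.69280

Newton update: w ← w − f(w)/f'(w).
f'(w) = -sin(w) - 1.12
w_0 = 0.828000: f = -0.251010, f' = -1.856580 → w_1 = 0.828000 - (-0.251010)/(-1.856580) = 0.692800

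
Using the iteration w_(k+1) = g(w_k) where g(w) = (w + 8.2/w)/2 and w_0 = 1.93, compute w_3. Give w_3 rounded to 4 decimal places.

2.8636

w_1 = g(1.930000) = 3.089352
w_2 = g(3.089352) = 2.871815
w_3 = g(2.871815) = 2.863576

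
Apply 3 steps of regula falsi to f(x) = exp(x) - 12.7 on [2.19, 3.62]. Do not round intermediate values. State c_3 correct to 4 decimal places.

2.5088

False-position update: c = (a·f(b) − b·f(a))/(f(b) − f(a)); replace the endpoint whose sign matches f(c).
f(2.190000) = -3.764787, f(3.620000) = 24.637568
step 1: c = 2.379549, f(c) = -1.899966 < 0 → new bracket [2.379549, 3.620000]
step 2: c = 2.468360, f(c) = -0.896928 < 0 → new bracket [2.468360, 3.620000]
step 3: c = 2.508813, f(c) = -0.409673 < 0 → new bracket [2.508813, 3.620000]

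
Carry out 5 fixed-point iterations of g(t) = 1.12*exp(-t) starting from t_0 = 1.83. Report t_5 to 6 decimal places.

t_1 = g(1.830000) = 0.179663
t_2 = g(0.179663) = 0.935818
t_3 = g(0.935818) = 0.439337
t_4 = g(0.439337) = 0.721799
t_5 = g(0.721799) = 0.544182

0.544182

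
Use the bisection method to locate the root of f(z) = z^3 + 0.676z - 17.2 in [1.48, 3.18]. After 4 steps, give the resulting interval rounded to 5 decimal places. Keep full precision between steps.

[2.43625, 2.54250]

f(1.480000) = -12.957728, f(3.180000) = 17.107112 (opposite signs)
step 1: m = 2.330000, f(m) = -2.975583 < 0 → root in [2.330000, 3.180000]
step 2: m = 2.755000, f(m) = 5.572899 > 0 → root in [2.330000, 2.755000]
step 3: m = 2.542500, f(m) = 0.954229 > 0 → root in [2.330000, 2.542500]
step 4: m = 2.436250, f(m) = -1.093186 < 0 → root in [2.436250, 2.542500]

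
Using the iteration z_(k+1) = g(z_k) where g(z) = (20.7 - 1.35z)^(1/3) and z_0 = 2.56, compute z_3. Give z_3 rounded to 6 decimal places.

2.582045

z_1 = g(2.560000) = 2.583525
z_2 = g(2.583525) = 2.581938
z_3 = g(2.581938) = 2.582045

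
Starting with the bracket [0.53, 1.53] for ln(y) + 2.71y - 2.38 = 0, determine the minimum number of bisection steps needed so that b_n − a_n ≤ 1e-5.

Initial width b − a = 1.53 − 0.53 = 1.000000.
After n steps the width is (b−a)/2^n; need (b−a)/2^n ≤ 1e-5.
So n ≥ log₂(1.000000/1e-5) = log₂(100000.0000) ≈ 16.6096.
Hence n = 17.

17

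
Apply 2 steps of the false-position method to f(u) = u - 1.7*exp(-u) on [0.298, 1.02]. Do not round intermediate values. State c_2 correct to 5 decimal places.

f(0.298000) = -0.963912, f(1.020000) = 0.406989
step 1: c = 0.805655, f(c) = 0.046103 > 0 → new bracket [0.298000, 0.805655]
step 2: c = 0.782483, f(c) = 0.005125 > 0 → new bracket [0.298000, 0.782483]

0.78248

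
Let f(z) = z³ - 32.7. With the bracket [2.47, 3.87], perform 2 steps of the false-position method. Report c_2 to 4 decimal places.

3.1691

f(2.470000) = -17.630777, f(3.870000) = 25.260603
step 1: c = 3.045479, f(c) = -4.453358 < 0 → new bracket [3.045479, 3.870000]
step 2: c = 3.169053, f(c) = -0.873513 < 0 → new bracket [3.169053, 3.870000]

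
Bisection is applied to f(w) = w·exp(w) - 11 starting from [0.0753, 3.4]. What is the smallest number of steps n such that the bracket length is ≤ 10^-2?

Initial width b − a = 3.4 − 0.0753 = 3.324700.
After n steps the width is (b−a)/2^n; need (b−a)/2^n ≤ 10^-2.
So n ≥ log₂(3.324700/10^-2) = log₂(332.4700) ≈ 8.3771.
Hence n = 9.

9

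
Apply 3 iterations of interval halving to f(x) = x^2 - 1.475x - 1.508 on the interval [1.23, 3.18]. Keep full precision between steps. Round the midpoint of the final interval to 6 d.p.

2.083125

f(1.230000) = -1.809350, f(3.180000) = 3.913900 (opposite signs)
step 1: m = 2.205000, f(m) = 0.101650 > 0 → root in [1.230000, 2.205000]
step 2: m = 1.717500, f(m) = -1.091506 < 0 → root in [1.717500, 2.205000]
step 3: m = 1.961250, f(m) = -0.554342 < 0 → root in [1.961250, 2.205000]
Midpoint of [1.961250, 2.205000] = 2.083125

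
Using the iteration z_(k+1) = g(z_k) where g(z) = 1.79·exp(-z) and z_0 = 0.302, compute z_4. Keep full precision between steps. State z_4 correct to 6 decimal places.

z_1 = g(0.302000) = 1.323415
z_2 = g(1.323415) = 0.476542
z_3 = g(0.476542) = 1.111459
z_4 = g(1.111459) = 0.589050

0.589050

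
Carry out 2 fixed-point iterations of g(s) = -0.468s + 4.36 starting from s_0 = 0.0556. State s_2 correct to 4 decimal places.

2.3317

s_1 = g(0.055600) = 4.333979
s_2 = g(4.333979) = 2.331698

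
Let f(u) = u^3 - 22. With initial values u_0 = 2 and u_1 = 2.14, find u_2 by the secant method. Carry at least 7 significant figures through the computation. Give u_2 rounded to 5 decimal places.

f(u_0) = -14.000000, f(u_1) = -12.199656
u_2 = 2.140000 - (-12.199656)·(2.140000 - 2.000000)/(-12.199656 - (-14.000000)) = 3.088681; f(u_2) = 7.465858

3.08868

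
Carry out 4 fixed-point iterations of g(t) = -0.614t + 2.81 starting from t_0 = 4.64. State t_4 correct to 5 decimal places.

t_1 = g(4.640000) = -0.038960
t_2 = g(-0.038960) = 2.833921
t_3 = g(2.833921) = 1.069972
t_4 = g(1.069972) = 2.153037

2.15304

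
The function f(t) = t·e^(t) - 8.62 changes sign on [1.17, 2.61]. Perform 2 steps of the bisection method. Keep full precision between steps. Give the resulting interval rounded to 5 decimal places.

f(1.170000) = -4.850269, f(2.610000) = 26.873523 (opposite signs)
step 1: m = 1.890000, f(m) = 3.890607 > 0 → root in [1.170000, 1.890000]
step 2: m = 1.530000, f(m) = -1.554189 < 0 → root in [1.530000, 1.890000]

[1.53000, 1.89000]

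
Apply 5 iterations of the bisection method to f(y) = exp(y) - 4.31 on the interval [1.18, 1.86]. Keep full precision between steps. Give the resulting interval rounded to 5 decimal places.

f(1.180000) = -1.055626, f(1.860000) = 2.113737 (opposite signs)
step 1: m = 1.520000, f(m) = 0.262225 > 0 → root in [1.180000, 1.520000]
step 2: m = 1.350000, f(m) = -0.452574 < 0 → root in [1.350000, 1.520000]
step 3: m = 1.435000, f(m) = -0.110355 < 0 → root in [1.435000, 1.520000]
step 4: m = 1.477500, f(m) = 0.071977 > 0 → root in [1.435000, 1.477500]
step 5: m = 1.456250, f(m) = -0.020158 < 0 → root in [1.456250, 1.477500]

[1.45625, 1.47750]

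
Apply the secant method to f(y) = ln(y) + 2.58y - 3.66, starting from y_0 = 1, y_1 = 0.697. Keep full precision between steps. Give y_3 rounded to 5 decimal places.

f(y_0) = -1.080000, f(y_1) = -2.222710
y_2 = 0.697000 - (-2.222710)·(0.697000 - 1.000000)/(-2.222710 - (-1.080000)) = 1.286372; f(y_2) = -0.089335
y_3 = 1.286372 - (-0.089335)·(1.286372 - 0.697000)/(-0.089335 - (-2.222710)) = 1.311052; f(y_3) = -0.006657

1.31105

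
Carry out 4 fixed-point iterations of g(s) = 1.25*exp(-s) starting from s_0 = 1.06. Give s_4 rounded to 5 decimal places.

s_1 = g(1.060000) = 0.433070
s_2 = g(0.433070) = 0.810644
s_3 = g(0.810644) = 0.555715
s_4 = g(0.555715) = 0.717078

0.71708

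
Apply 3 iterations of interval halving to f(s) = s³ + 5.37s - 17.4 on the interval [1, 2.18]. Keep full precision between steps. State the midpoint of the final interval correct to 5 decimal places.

1.95875

f(1.000000) = -11.030000, f(2.180000) = 4.666832 (opposite signs)
step 1: m = 1.590000, f(m) = -4.842021 < 0 → root in [1.590000, 2.180000]
step 2: m = 1.885000, f(m) = -0.579721 < 0 → root in [1.885000, 2.180000]
step 3: m = 2.032500, f(m) = 1.910897 > 0 → root in [1.885000, 2.032500]
Midpoint of [1.885000, 2.032500] = 1.958750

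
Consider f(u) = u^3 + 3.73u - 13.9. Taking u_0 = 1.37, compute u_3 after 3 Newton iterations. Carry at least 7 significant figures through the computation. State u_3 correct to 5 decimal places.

f'(u) = 3u^2 + 3.73
u_0 = 1.370000: f = -6.218547, f' = 9.360700 → u_1 = 1.370000 - (-6.218547)/(9.360700) = 2.034325
u_1 = 2.034325: f = 2.107042, f' = 16.145435 → u_2 = 2.034325 - (2.107042)/(16.145435) = 1.903821
u_2 = 1.903821: f = 0.101719, f' = 14.603605 → u_3 = 1.903821 - (0.101719)/(14.603605) = 1.896856

1.89686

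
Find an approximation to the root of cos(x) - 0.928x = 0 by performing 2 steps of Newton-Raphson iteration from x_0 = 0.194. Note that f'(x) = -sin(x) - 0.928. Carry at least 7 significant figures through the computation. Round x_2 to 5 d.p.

Newton update: x ← x − f(x)/f'(x).
x_0 = 0.194000: f = 0.801209, f' = -1.120785 → x_1 = 0.194000 - (0.801209)/(-1.120785) = 0.908864
x_1 = 0.908864: f = -0.228783, f' = -1.716806 → x_2 = 0.908864 - (-0.228783)/(-1.716806) = 0.775603

0.77560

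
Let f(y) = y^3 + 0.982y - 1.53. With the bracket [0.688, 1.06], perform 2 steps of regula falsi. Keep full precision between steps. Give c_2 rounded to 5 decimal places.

f(0.688000) = -0.528723, f(1.060000) = 0.701936
step 1: c = 0.847821, f(c) = -0.088026 < 0 → new bracket [0.847821, 1.060000]
step 2: c = 0.871464, f(c) = -0.012389 < 0 → new bracket [0.871464, 1.060000]

0.87146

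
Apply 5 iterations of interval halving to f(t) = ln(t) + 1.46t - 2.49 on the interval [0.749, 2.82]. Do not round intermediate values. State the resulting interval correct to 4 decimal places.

[1.3962, 1.4609]

f(0.749000) = -1.685476, f(2.820000) = 2.663937 (opposite signs)
step 1: m = 1.784500, f(m) = 0.694508 > 0 → root in [0.749000, 1.784500]
step 2: m = 1.266750, f(m) = -0.404090 < 0 → root in [1.266750, 1.784500]
step 3: m = 1.525625, f(m) = 0.159817 > 0 → root in [1.266750, 1.525625]
step 4: m = 1.396187, f(m) = -0.117821 < 0 → root in [1.396187, 1.525625]
step 5: m = 1.460906, f(m) = 0.021980 > 0 → root in [1.396187, 1.460906]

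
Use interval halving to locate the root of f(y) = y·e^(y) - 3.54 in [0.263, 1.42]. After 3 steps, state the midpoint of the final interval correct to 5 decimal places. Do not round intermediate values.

1.20306

f(0.263000) = -3.197883, f(1.420000) = 2.334711 (opposite signs)
step 1: m = 0.841500, f(m) = -1.587851 < 0 → root in [0.841500, 1.420000]
step 2: m = 1.130750, f(m) = -0.036960 < 0 → root in [1.130750, 1.420000]
step 3: m = 1.275375, f(m) = 1.025898 > 0 → root in [1.130750, 1.275375]
Midpoint of [1.130750, 1.275375] = 1.203062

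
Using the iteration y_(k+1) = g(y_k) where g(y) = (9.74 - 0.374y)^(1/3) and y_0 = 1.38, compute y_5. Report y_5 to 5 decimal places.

2.07724

y_1 = g(1.380000) = 2.097190
y_2 = g(2.097190) = 2.076662
y_3 = g(2.076662) = 2.077255
y_4 = g(2.077255) = 2.077238
y_5 = g(2.077238) = 2.077238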